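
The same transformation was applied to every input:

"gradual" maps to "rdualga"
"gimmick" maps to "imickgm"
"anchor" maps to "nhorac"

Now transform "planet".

The pattern: move the first 2 characters to the end (rotate left by 2), then swap the first and last characters.
For "planet", step one produces "anetpl"; step two turns that into "lnetpa".

lnetpa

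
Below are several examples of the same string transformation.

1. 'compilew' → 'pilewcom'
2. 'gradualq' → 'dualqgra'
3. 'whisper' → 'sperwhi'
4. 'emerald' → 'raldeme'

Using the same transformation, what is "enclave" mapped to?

laveenc

In each case the input is transformed by: move the first 3 characters to the end (rotate left by 3).
Doing the same to "enclave": "laveenc".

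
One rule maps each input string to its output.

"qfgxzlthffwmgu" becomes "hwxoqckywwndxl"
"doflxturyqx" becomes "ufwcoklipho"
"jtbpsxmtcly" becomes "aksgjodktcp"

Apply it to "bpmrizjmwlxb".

sgdizqadncos

Each output is the input with this applied: shift every letter 9 places backward in the alphabet (wrapping around).
So "bpmrizjmwlxb" becomes "sgdizqadncos".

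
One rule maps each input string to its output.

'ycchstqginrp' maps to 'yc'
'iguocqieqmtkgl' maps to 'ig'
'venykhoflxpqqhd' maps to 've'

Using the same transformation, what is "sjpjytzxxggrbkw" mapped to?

sj

Looking at the pairs, the operation is to keep only the first 2 characters.
"sjpjytzxxggrbkw" → "sj".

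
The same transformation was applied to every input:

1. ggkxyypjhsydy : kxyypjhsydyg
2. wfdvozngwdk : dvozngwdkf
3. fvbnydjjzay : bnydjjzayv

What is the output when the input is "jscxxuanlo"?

Looking at the pairs, the operation is to delete the first character, then move the first character to the end.
For "jscxxuanlo", step one produces "scxxuanlo"; step two turns that into "cxxuanlos".
(Check on "ggkxyypjhsydy": → "gkxyypjhsydy" → "kxyypjhsydyg" ✓)

cxxuanlos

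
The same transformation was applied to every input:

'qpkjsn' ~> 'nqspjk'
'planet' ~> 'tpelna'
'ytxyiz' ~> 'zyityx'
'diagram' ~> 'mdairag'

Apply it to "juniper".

rjeupni

The rule is to reverse the string, then take characters alternately from the front and the back (1st, last, 2nd, 2nd-last, ...).
Doing the same to "juniper": "rjeupni".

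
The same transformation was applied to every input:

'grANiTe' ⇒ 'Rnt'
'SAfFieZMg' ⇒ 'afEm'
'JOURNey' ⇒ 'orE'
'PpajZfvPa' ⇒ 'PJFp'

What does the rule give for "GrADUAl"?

Rda

The pattern: keep every other character starting from the second (positions 2nd, 4th, 6th, ...), then flip the case of every letter.
"GrADUAl" → "rDA" → "Rda".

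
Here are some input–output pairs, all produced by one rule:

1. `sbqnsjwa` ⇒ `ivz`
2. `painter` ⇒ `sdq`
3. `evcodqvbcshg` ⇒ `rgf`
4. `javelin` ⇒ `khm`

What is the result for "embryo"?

qxn

The rule is to shift every letter 1 place backward in the alphabet (wrapping around), then keep only the last 3 characters.
So "embryo" becomes "qxn".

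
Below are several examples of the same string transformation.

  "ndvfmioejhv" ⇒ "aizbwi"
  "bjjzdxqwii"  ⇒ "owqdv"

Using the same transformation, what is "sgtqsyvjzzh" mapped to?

fgfimu

Rule — shift every letter 13 places forward in the alphabet (wrapping around) — i.e. ROT13, then keep every other character starting from the first (positions 1st, 3rd, 5th, ...).
Working it through for "sgtqsyvjzzh": intermediate "ftgdfliwmmu", final "fgfimu".
(Check on "bjjzdxqwii": → "owwmqkdjvv" → "owqdv" ✓)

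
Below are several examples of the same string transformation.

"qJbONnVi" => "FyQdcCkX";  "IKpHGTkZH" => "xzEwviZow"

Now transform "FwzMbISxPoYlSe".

uLObQxhMeDnAhT

In each case the input is transformed by: shift every letter 11 places backward in the alphabet (wrapping around), then flip the case of every letter.
"FwzMbISxPoYlSe" → "uLObQxhMeDnAhT".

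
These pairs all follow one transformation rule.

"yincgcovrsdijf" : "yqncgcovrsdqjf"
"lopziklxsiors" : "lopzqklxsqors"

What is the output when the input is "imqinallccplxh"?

qmqqnallccplxh

In each case the input is transformed by: replace every "i" with "q".
Doing the same to "imqinallccplxh": "qmqqnallccplxh".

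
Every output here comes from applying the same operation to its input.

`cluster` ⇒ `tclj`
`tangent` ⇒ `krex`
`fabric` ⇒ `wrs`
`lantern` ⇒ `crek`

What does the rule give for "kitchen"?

The rule is to delete the last 3 characters, then shift every letter 9 places backward in the alphabet (wrapping around).
Applying both steps to "kitchen": "kitc", then "bzkt".

bzkt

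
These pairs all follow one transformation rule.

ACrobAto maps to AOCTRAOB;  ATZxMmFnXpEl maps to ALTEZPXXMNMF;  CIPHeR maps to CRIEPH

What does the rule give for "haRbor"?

Looking at the pairs, the operation is to take characters alternately from the front and the back (1st, last, 2nd, 2nd-last, ...), then convert every letter to uppercase.
For "haRbor", step one produces "hraoRb"; step two turns that into "HRAORB".

HRAORB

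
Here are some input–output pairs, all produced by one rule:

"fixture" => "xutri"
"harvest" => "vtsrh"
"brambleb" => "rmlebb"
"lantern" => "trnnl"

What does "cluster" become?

In each case the input is transformed by: sort the characters into reverse alphabetical order, then delete the last 2 characters.
"cluster" → "utsrlec" → "utsrl".

utsrl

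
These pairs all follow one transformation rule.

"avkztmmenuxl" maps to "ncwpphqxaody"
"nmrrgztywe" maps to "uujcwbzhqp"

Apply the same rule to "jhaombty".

drpewbmk

The transformation: move the first 2 characters to the end (rotate left by 2), then shift every letter 3 places forward in the alphabet (wrapping around).
Applying both steps to "jhaombty": "aombtyjh", then "drpewbmk".
(Check on "avkztmmenuxl": → "kztmmenuxlav" → "ncwpphqxaody" ✓)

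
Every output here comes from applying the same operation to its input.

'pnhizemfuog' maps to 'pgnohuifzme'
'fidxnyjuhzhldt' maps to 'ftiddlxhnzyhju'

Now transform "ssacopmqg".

Rule — take characters alternately from the front and the back (1st, last, 2nd, 2nd-last, ...).
Doing the same to "ssacopmqg": "sgsqamcpo".

sgsqamcpo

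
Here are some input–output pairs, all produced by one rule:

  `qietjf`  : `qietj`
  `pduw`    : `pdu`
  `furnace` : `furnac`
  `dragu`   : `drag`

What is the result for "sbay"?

Looking at the pairs, the operation is to delete the last character.
On "sbay" that produces "sba".

sba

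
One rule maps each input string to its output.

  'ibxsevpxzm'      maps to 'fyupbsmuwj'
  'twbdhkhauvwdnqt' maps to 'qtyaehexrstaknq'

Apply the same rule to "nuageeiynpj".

The pattern: shift every letter 3 places backward in the alphabet (wrapping around).
For "nuageeiynpj" the result is "krxdbbfvkmg".

krxdbbfvkmg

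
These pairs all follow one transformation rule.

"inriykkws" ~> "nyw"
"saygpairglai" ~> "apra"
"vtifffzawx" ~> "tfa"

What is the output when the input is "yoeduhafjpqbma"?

oufqa

In each case the input is transformed by: keep one character in every 3, starting at position 2 (positions 2nd, 5th, 8th, ...).
Applying that to "yoeduhafjpqbma" gives "oufqa".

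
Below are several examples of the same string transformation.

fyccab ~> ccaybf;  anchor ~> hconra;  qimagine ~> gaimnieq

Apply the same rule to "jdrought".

uogrhdtj

Looking at the pairs, the operation is to swap the front and back halves of the string, then take characters alternately from the front and the back (1st, last, 2nd, 2nd-last, ...).
"jdrought" → "ughtjdro" → "uogrhdtj".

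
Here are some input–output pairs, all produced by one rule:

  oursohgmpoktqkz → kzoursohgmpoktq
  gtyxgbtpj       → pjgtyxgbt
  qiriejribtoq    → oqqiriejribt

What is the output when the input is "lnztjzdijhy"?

hylnztjzdij

Each output is the input with this applied: move the last 2 characters to the front (rotate right by 2).
For "lnztjzdijhy" the result is "hylnztjzdij".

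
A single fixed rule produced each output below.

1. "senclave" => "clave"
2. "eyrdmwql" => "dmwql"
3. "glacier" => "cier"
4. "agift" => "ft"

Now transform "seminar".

inar

The rule is to delete the first 3 characters.
"seminar" → "inar".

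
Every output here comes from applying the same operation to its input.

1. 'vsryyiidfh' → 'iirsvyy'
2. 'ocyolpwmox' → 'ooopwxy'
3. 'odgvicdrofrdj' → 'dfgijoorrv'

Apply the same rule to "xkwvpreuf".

Looking at the pairs, the operation is to sort the characters into alphabetical order, then delete the first 3 characters.
On "xkwvpreuf": the first step gives "efkpruvwx", and the second then gives "pruvwx".

pruvwx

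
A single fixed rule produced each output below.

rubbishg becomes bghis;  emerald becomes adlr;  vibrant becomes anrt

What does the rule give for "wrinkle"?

ekln

In each case the input is transformed by: delete the first 3 characters, then sort the characters into alphabetical order.
"wrinkle" → "ekln".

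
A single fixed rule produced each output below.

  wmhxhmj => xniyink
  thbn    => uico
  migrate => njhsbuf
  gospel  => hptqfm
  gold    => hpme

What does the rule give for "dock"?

In each case the input is transformed by: shift every letter 1 place forward in the alphabet (wrapping around).
"dock" → "epdl".

epdl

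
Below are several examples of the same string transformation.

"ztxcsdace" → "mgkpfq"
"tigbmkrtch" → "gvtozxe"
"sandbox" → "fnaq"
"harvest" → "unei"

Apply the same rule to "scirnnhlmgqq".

What's happening: shift every letter 13 places forward in the alphabet (wrapping around) — i.e. ROT13, then delete the last 3 characters.
On "scirnnhlmgqq": the first step gives "fpveaauyztdd", and the second then gives "fpveaauyz".

fpveaauyz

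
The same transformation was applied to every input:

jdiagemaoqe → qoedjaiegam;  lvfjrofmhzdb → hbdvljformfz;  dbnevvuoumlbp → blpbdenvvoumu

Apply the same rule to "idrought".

uthdiorg

The transformation: swap each adjacent pair of characters (1↔2, 3↔4, ...), then move the last 3 characters to the front (rotate right by 3).
Starting from "idrought": after the first operation, "diorguth"; after the second, "uthdiorg".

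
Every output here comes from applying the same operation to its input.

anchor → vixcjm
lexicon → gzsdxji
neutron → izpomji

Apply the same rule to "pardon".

kvmyji

The pattern: shift every letter 5 places backward in the alphabet (wrapping around).
So "pardon" becomes "kvmyji".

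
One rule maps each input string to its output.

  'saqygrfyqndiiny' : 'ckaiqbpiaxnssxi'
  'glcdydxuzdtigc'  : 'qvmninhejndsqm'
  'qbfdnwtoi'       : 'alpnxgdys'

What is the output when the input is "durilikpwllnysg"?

Each output is the input with this applied: shift every letter 10 places forward in the alphabet (wrapping around).
So "durilikpwllnysg" becomes "nebsvsuzgvvxicq".

nebsvsuzgvvxicq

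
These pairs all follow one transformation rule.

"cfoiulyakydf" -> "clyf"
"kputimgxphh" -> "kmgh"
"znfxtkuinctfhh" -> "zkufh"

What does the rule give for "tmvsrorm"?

The transformation: swap each adjacent pair of characters (1↔2, 3↔4, ...), then keep one character in every 3, starting at position 2 (positions 2nd, 5th, 8th, ...).
"tmvsrorm" → "mtsvormr" → "tor".

tor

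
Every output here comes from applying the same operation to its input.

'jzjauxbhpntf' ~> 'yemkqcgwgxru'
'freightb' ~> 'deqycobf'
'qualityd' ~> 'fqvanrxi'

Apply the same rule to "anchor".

eloxkz

The transformation: swap the front and back halves of the string, then shift every letter 3 places backward in the alphabet (wrapping around).
On "anchor": the first step gives "horanc", and the second then gives "eloxkz".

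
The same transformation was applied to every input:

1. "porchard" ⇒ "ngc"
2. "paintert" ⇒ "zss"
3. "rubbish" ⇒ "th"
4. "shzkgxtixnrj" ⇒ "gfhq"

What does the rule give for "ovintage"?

usd

Rule — shift every letter 1 place backward in the alphabet (wrapping around), then keep one character in every 3, starting at position 2 (positions 2nd, 5th, 8th, ...).
Working it through for "ovintage": intermediate "nuhmszfd", final "usd".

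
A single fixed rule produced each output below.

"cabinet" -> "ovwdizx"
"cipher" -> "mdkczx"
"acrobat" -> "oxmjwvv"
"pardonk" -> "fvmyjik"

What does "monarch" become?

In each case the input is transformed by: swap the first and last characters, then shift every letter 5 places backward in the alphabet (wrapping around).
"monarch" → "honarcm" → "cjivmxh".

cjivmxh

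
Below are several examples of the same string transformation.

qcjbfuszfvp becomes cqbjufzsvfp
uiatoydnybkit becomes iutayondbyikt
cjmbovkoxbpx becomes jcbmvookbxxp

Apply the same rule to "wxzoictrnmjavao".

xwozcirtmnajavo

Each output is the input with this applied: swap each adjacent pair of characters (1↔2, 3↔4, ...).
So "wxzoictrnmjavao" becomes "xwozcirtmnajavo".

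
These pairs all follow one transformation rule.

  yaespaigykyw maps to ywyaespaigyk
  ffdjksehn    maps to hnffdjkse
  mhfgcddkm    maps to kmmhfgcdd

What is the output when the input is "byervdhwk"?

In each case the input is transformed by: move the last 2 characters to the front (rotate right by 2).
On "byervdhwk" that produces "wkbyervdh".

wkbyervdh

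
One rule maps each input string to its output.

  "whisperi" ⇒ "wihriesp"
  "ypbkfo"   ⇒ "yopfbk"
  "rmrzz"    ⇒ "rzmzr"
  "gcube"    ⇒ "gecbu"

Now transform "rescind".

Looking at the pairs, the operation is to take characters alternately from the front and the back (1st, last, 2nd, 2nd-last, ...).
For "rescind" the result is "rdensic".

rdensic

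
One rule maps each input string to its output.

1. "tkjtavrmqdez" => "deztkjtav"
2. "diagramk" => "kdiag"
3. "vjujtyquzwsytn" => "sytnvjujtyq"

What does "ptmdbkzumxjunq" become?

Each output is the input with this applied: swap the front and back halves of the string, then delete the first 3 characters.
So "ptmdbkzumxjunq" becomes "junqptmdbkz".
(Check on "tkjtavrmqdez": → "rmqdeztkjtav" → "deztkjtav" ✓)

junqptmdbkz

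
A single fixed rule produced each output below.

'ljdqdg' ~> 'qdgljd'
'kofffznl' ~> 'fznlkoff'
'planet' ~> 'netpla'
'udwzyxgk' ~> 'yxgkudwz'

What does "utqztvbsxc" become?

Each output is the input with this applied: swap the front and back halves of the string.
Doing the same to "utqztvbsxc": "vbsxcutqzt".

vbsxcutqzt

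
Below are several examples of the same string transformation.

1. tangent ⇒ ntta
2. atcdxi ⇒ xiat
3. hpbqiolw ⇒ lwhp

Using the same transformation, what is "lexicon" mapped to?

The pattern: move the last 2 characters to the front (rotate right by 2), then keep only the first 4 characters.
For "lexicon" the result is "onle".

onle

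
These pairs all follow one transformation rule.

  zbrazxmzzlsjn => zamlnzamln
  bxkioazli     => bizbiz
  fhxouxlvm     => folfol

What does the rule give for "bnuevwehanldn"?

beennbeenn

Rule — keep one character in every 3, starting at position 1 (positions 1st, 4th, 7th, ...), then write the whole string twice.
For "bnuevwehanldn", step one produces "beenn"; step two turns that into "beennbeenn".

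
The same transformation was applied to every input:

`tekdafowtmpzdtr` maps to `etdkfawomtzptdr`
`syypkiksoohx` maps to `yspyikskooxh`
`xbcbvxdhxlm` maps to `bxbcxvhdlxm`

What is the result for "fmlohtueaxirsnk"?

mfoltheuxarinsk

Each output is the input with this applied: swap each adjacent pair of characters (1↔2, 3↔4, ...).
So "fmlohtueaxirsnk" becomes "mfoltheuxarinsk".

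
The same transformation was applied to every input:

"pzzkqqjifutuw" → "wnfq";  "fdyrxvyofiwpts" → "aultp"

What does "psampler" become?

pmo

The transformation: keep one character in every 3, starting at position 2 (positions 2nd, 5th, 8th, ...), then shift every letter 3 places backward in the alphabet (wrapping around).
For "psampler", step one produces "spr"; step two turns that into "pmo".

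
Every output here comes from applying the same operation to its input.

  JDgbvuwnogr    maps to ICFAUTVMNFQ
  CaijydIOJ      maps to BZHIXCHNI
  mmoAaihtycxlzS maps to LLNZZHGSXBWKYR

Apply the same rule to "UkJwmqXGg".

The rule is to shift every letter 1 place backward in the alphabet (wrapping around), then convert every letter to uppercase.
"UkJwmqXGg" → "TjIvlpWFf" → "TJIVLPWFF".

TJIVLPWFF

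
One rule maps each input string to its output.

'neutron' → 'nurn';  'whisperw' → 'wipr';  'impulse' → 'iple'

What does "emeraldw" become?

eead

What's happening: keep every other character starting from the first (positions 1st, 3rd, 5th, ...).
On "emeraldw" that produces "eead".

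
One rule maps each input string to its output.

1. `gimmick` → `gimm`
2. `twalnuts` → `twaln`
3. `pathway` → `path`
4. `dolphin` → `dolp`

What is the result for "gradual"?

grad

Each output is the input with this applied: delete the last 3 characters.
Doing the same to "gradual": "grad".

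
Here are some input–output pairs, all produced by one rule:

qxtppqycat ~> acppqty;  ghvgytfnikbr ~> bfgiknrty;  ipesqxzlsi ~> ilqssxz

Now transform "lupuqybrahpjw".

What's happening: delete the first 3 characters, then sort the characters into alphabetical order.
"lupuqybrahpjw" → "uqybrahpjw" → "abhjpqruwy".
(Check on "ghvgytfnikbr": → "gytfnikbr" → "bfgiknrty" ✓)

abhjpqruwy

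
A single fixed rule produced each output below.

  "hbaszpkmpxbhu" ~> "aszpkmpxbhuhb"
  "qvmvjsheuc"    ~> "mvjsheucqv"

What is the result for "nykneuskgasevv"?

kneuskgasevvny

The transformation: move the first 2 characters to the end (rotate left by 2).
On "nykneuskgasevv" that produces "kneuskgasevvny".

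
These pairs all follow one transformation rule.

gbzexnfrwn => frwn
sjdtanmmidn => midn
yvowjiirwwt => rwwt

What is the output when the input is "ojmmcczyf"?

What's happening: keep only the last 4 characters.
So "ojmmcczyf" becomes "czyf".

czyf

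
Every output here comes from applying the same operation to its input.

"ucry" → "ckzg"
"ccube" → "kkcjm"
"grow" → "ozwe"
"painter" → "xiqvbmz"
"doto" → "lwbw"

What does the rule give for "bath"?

Each output is the input with this applied: shift every letter 8 places forward in the alphabet (wrapping around).
So "bath" becomes "jibp".

jibp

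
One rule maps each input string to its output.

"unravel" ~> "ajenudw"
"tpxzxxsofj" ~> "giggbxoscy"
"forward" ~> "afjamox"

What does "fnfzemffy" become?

What's happening: shift every letter 9 places forward in the alphabet (wrapping around), then move the first 2 characters to the end (rotate left by 2).
Starting from "fnfzemffy": after the first operation, "owoinvooh"; after the second, "oinvoohow".

oinvoohow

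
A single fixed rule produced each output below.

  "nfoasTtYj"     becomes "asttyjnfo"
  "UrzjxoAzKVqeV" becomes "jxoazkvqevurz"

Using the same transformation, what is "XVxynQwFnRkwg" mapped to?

Rule — move the first 3 characters to the end (rotate left by 3), then convert every letter to lowercase.
For "XVxynQwFnRkwg", step one produces "ynQwFnRkwgXVx"; step two turns that into "ynqwfnrkwgxvx".

ynqwfnrkwgxvx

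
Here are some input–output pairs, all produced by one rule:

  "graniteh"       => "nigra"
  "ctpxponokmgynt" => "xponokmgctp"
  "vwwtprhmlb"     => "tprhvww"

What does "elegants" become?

gaele

Rule — delete the last 3 characters, then move the first 3 characters to the end (rotate left by 3).
Starting from "elegants": after the first operation, "elega"; after the second, "gaele".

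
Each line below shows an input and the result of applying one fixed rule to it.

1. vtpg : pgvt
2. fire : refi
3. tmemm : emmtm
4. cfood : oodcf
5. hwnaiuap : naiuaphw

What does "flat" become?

What's happening: move the first 2 characters to the end (rotate left by 2).
Applying that to "flat" gives "atfl".

atfl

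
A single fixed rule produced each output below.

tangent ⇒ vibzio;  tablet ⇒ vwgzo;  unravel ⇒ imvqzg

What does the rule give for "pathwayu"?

vocrvtp

The pattern: delete the first character, then shift every letter 5 places backward in the alphabet (wrapping around).
For "pathwayu" the result is "vocrvtp".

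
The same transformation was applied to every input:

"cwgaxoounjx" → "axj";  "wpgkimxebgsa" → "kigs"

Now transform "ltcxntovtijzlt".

In each case the input is transformed by: swap each adjacent pair of characters (1↔2, 3↔4, ...), then keep one character in every 3, starting at position 3 (positions 3rd, 6th, 9th, ...).
On "ltcxntovtijzlt": the first step gives "tlxctnvoitzjtl", and the second then gives "xnij".

xnij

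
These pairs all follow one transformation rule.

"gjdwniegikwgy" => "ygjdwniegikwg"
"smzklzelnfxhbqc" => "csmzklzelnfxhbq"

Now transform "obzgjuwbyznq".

The pattern: move the last character to the front.
On "obzgjuwbyznq" that produces "qobzgjuwbyzn".

qobzgjuwbyzn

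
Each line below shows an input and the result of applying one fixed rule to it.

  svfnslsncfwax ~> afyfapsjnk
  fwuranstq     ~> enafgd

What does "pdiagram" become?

The rule is to delete the first 3 characters, then shift every letter 13 places forward in the alphabet (wrapping around) — i.e. ROT13.
For "pdiagram" the result is "ntenz".

ntenz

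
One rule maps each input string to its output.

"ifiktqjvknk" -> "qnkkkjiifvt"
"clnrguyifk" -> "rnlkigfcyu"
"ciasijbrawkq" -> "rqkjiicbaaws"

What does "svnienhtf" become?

The pattern: sort the characters into reverse alphabetical order, then move the first 2 characters to the end (rotate left by 2).
Applying both steps to "svnienhtf": "vtsnnihfe", then "snnihfevt".

snnihfevt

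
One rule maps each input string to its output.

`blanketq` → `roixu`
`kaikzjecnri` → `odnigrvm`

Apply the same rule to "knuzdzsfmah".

The transformation: delete the first 3 characters, then shift every letter 4 places forward in the alphabet (wrapping around).
Starting from "knuzdzsfmah": after the first operation, "zdzsfmah"; after the second, "dhdwjqel".

dhdwjqel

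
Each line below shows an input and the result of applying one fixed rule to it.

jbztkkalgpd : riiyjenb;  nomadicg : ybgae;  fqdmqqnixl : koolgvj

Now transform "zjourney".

splcw

Each output is the input with this applied: shift every letter 2 places backward in the alphabet (wrapping around), then delete the first 3 characters.
Applying both steps to "zjourney": "xhmsplcw", then "splcw".
(Check on "fqdmqqnixl": → "dobkoolgvj" → "koolgvj" ✓)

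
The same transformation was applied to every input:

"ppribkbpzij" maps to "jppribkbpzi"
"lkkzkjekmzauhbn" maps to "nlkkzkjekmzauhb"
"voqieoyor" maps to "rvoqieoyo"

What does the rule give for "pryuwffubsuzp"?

ppryuwffubsuz

The rule is to move the last character to the front.
"pryuwffubsuzp" → "ppryuwffubsuz".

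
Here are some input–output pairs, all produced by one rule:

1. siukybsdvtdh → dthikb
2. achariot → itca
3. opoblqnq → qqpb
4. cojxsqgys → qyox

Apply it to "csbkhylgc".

What's happening: keep every other character starting from the second (positions 2nd, 4th, 6th, ...), then swap the front and back halves of the string.
Applying both steps to "csbkhylgc": "skyg", then "ygsk".

ygsk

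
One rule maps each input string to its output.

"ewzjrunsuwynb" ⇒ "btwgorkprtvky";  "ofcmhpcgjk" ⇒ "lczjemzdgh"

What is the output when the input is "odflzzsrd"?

The transformation: shift every letter 3 places backward in the alphabet (wrapping around).
So "odflzzsrd" becomes "laciwwpoa".

laciwwpoa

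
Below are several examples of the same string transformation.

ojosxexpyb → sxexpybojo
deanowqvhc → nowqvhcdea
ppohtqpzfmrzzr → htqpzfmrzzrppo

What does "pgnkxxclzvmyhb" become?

The pattern: move the first 3 characters to the end (rotate left by 3).
"pgnkxxclzvmyhb" → "kxxclzvmyhbpgn".

kxxclzvmyhbpgn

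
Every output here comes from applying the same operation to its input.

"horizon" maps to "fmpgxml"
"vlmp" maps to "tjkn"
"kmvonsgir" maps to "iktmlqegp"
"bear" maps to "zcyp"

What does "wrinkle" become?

upglijc

The rule is to shift every letter 2 places backward in the alphabet (wrapping around).
Applying that to "wrinkle" gives "upglijc".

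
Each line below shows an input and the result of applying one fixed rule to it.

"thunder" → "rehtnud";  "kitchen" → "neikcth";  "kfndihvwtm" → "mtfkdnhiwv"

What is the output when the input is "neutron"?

noentur

The transformation: move the last 2 characters to the front (rotate right by 2), then swap each adjacent pair of characters (1↔2, 3↔4, ...).
Starting from "neutron": after the first operation, "onneutr"; after the second, "noentur".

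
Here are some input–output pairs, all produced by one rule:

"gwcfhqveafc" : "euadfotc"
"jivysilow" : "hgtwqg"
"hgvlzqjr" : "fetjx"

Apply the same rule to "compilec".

amkng

Rule — delete the last 3 characters, then shift every letter 2 places backward in the alphabet (wrapping around).
Applying both steps to "compilec": "compi", then "amkng".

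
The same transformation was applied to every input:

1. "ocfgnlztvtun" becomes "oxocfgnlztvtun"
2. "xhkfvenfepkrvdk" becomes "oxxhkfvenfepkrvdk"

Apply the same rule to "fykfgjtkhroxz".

The transformation: prepend "ox".
On "fykfgjtkhroxz" that produces "oxfykfgjtkhroxz".

oxfykfgjtkhroxz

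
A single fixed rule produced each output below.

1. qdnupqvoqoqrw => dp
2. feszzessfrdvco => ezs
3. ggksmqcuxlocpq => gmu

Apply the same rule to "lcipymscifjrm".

cy

Looking at the pairs, the operation is to keep one character in every 3, starting at position 2 (positions 2nd, 5th, 8th, ...), then delete the last 2 characters.
"lcipymscifjrm" → "cycj" → "cy".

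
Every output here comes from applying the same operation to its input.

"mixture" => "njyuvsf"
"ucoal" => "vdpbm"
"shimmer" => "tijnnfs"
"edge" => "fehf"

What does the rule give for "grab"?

hsbc

Looking at the pairs, the operation is to shift every letter 1 place forward in the alphabet (wrapping around).
"grab" → "hsbc".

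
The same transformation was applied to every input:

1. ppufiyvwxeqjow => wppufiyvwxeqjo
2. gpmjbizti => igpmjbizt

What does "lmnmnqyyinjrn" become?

nlmnmnqyyinjr

The pattern: move the last character to the front.
Applying that to "lmnmnqyyinjrn" gives "nlmnmnqyyinjr".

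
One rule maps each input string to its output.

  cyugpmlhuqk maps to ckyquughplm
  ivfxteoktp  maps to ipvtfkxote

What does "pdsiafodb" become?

Each output is the input with this applied: take characters alternately from the front and the back (1st, last, 2nd, 2nd-last, ...).
Applying that to "pdsiafodb" gives "pbddsoifa".

pbddsoifa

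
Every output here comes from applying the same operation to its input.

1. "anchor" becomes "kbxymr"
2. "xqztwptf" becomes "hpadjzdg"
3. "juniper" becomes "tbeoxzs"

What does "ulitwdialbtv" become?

Each output is the input with this applied: shift every letter 10 places forward in the alphabet (wrapping around), then take characters alternately from the front and the back (1st, last, 2nd, 2nd-last, ...).
Applying both steps to "ulitwdialbtv": "evsdgnskvldf", then "efvdsldvgkns".

efvdsldvgkns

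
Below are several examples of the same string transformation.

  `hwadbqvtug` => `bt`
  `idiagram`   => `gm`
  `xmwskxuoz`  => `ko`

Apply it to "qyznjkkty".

In each case the input is transformed by: keep one character in every 3, starting at position 2 (positions 2nd, 5th, 8th, ...), then delete the first character.
On "qyznjkkty": the first step gives "yjt", and the second then gives "jt".

jt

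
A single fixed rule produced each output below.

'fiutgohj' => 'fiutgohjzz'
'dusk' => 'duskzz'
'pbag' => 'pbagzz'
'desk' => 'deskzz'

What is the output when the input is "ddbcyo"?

The pattern: append "zz".
On "ddbcyo" that produces "ddbcyozz".

ddbcyozz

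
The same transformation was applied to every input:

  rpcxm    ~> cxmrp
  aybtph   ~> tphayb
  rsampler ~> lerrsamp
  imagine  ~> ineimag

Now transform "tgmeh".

mehtg

The pattern: move the last 3 characters to the front (rotate right by 3).
On "tgmeh" that produces "mehtg".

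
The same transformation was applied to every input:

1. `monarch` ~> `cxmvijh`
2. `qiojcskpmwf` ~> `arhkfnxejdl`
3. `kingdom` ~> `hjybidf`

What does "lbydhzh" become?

cucytwg

The rule is to shift every letter 5 places backward in the alphabet (wrapping around), then reverse the string.
Applying that to "lbydhzh" gives "cucytwg".
(Check on "kingdom": → "fdibyjh" → "hjybidf" ✓)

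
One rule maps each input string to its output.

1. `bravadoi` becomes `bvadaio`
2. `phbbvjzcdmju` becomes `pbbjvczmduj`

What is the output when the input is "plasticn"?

The transformation: swap each adjacent pair of characters (1↔2, 3↔4, ...), then delete the first character.
Applying both steps to "plasticn": "lpsaitnc", then "psaitnc".

psaitnc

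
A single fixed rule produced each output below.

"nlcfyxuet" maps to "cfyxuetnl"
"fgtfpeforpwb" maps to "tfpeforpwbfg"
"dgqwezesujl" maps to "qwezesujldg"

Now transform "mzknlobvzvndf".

knlobvzvndfmz

Rule — move the first 2 characters to the end (rotate left by 2).
Doing the same to "mzknlobvzvndf": "knlobvzvndfmz".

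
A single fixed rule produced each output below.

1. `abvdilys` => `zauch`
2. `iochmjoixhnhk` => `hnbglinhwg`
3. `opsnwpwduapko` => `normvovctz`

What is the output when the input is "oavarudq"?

nzuzq

Looking at the pairs, the operation is to delete the last 3 characters, then shift every letter 1 place backward in the alphabet (wrapping around).
"oavarudq" → "oavar" → "nzuzq".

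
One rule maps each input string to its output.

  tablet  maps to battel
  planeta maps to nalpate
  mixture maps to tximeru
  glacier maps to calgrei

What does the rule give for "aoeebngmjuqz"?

jmgnbeeoazqu

The pattern: reverse the string, then move the first 3 characters to the end (rotate left by 3).
Starting from "aoeebngmjuqz": after the first operation, "zqujmgnbeeoa"; after the second, "jmgnbeeoazqu".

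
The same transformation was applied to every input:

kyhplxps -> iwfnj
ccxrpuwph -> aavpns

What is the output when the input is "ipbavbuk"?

gnzyt

The transformation: delete the last 3 characters, then shift every letter 2 places backward in the alphabet (wrapping around).
"ipbavbuk" → "gnzyt".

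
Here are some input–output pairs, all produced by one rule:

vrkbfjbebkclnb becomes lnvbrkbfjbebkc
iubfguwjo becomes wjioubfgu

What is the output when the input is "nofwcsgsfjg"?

The transformation: swap the first and last characters, then move the last 3 characters to the front (rotate right by 3).
Applying both steps to "nofwcsgsfjg": "gofwcsgsfjn", then "fjngofwcsgs".

fjngofwcsgs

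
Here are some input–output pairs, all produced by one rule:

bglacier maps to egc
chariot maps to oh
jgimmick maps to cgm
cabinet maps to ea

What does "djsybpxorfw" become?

fjbo

The rule is to move the last 3 characters to the front (rotate right by 3), then keep one character in every 3, starting at position 2 (positions 2nd, 5th, 8th, ...).
Working it through for "djsybpxorfw": intermediate "rfwdjsybpxo", final "fjbo".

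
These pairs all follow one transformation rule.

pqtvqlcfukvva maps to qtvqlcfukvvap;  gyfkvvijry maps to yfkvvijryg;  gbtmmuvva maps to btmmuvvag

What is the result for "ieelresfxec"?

The transformation: move the first character to the end.
Doing the same to "ieelresfxec": "eelresfxeci".

eelresfxeci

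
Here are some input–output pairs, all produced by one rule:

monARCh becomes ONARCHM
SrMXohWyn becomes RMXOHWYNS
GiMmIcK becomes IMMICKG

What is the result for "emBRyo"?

MBRYOE

Rule — move the first character to the end, then convert every letter to uppercase.
Applying that to "emBRyo" gives "MBRYOE".
(Check on "GiMmIcK": → "iMmIcKG" → "IMMICKG" ✓)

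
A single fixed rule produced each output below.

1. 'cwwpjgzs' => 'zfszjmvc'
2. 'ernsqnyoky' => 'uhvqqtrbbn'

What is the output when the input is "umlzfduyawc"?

pxcogibxzdf

In each case the input is transformed by: shift every letter 3 places forward in the alphabet (wrapping around), then swap each adjacent pair of characters (1↔2, 3↔4, ...).
On "umlzfduyawc": the first step gives "xpocigxbdzf", and the second then gives "pxcogibxzdf".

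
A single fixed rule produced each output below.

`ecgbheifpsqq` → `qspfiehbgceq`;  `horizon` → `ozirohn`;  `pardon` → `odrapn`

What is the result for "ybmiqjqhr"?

Each output is the input with this applied: reverse the string, then move the first character to the end.
On "ybmiqjqhr": the first step gives "rhqjqimby", and the second then gives "hqjqimbyr".
(Check on "pardon": → "nodrap" → "odrapn" ✓)

hqjqimbyr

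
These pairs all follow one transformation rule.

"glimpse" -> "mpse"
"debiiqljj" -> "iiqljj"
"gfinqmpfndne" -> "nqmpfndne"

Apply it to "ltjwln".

Each output is the input with this applied: delete the first 3 characters.
For "ltjwln" the result is "wln".

wln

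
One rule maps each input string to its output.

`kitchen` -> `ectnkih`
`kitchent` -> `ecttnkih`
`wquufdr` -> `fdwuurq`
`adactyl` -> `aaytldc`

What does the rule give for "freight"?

fetrihg

In each case the input is transformed by: sort the characters into reverse alphabetical order, then move the last 2 characters to the front (rotate right by 2).
For "freight", step one produces "trihgfe"; step two turns that into "fetrihg".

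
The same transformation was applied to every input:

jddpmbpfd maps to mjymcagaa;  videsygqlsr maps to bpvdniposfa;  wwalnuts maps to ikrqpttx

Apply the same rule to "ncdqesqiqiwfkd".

nbpnfnftchakza

Looking at the pairs, the operation is to shift every letter 3 places backward in the alphabet (wrapping around), then move the first 3 characters to the end (rotate left by 3).
Applying both steps to "ncdqesqiqiwfkd": "kzanbpnfnftcha", then "nbpnfnftchakza".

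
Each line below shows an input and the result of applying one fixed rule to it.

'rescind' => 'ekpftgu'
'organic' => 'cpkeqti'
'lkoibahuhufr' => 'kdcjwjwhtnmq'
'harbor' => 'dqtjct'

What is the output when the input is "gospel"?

rgniqu

In each case the input is transformed by: move the first 3 characters to the end (rotate left by 3), then shift every letter 2 places forward in the alphabet (wrapping around).
Starting from "gospel": after the first operation, "pelgos"; after the second, "rgniqu".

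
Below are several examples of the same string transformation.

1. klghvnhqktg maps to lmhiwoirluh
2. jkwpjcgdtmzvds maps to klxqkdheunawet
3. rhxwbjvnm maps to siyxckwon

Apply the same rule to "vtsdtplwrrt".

wuteuqmxssu

Rule — shift every letter 1 place forward in the alphabet (wrapping around).
"vtsdtplwrrt" → "wuteuqmxssu".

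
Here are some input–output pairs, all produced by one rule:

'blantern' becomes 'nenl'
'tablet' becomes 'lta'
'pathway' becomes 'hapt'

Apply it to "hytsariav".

The transformation: move the first 3 characters to the end (rotate left by 3), then keep every other character starting from the first (positions 1st, 3rd, 5th, ...).
Applying both steps to "hytsariav": "sariavhyt", then "sraht".

sraht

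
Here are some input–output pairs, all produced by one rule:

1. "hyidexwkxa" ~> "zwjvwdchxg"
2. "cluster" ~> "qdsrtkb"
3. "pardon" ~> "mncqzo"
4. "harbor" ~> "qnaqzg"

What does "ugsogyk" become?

jxfnrft

The pattern: shift every letter 1 place backward in the alphabet (wrapping around), then reverse the string.
"ugsogyk" → "tfrnfxj" → "jxfnrft".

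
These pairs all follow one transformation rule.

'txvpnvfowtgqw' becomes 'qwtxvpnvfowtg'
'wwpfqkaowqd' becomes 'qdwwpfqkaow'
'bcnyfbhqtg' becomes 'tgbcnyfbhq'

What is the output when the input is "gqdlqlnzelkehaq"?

The rule is to move the last 2 characters to the front (rotate right by 2).
So "gqdlqlnzelkehaq" becomes "aqgqdlqlnzelkeh".

aqgqdlqlnzelkeh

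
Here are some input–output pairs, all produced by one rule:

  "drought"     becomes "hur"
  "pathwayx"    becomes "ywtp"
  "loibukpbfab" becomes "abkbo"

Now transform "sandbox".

In each case the input is transformed by: reverse the string, then keep every other character starting from the second (positions 2nd, 4th, 6th, ...).
On "sandbox" that produces "oda".
(Check on "loibukpbfab": → "bafbpkubiol" → "abkbo" ✓)

oda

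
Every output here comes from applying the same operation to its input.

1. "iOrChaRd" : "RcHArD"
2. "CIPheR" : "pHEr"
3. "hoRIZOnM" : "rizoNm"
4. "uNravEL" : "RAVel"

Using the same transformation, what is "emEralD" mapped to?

eRALd

The pattern: delete the first 2 characters, then flip the case of every letter.
"emEralD" → "EralD" → "eRALd".
(Check on "iOrChaRd": → "rChaRd" → "RcHArD" ✓)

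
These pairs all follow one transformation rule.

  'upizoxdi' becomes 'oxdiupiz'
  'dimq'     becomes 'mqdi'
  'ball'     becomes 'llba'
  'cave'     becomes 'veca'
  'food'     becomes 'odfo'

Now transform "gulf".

The rule is to swap the front and back halves of the string.
For "gulf" the result is "lfgu".

lfgu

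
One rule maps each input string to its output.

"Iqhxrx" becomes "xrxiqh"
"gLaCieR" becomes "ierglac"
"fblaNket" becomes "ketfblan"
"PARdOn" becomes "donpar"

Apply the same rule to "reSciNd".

indresc

Rule — move the last 3 characters to the front (rotate right by 3), then convert every letter to lowercase.
Applying both steps to "reSciNd": "iNdreSc", then "indresc".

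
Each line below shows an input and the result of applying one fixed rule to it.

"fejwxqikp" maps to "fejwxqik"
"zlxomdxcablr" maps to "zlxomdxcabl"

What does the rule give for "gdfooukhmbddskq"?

gdfooukhmbddsk

The pattern: delete the last character.
Doing the same to "gdfooukhmbddskq": "gdfooukhmbddsk".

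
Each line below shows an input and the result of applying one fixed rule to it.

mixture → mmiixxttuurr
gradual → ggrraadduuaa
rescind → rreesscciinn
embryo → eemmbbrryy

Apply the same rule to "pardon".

ppaarrddoo

Each output is the input with this applied: delete the last character, then double every character.
Applying both steps to "pardon": "pardo", then "ppaarrddoo".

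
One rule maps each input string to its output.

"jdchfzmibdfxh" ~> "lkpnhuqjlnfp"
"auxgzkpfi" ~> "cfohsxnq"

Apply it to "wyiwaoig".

Looking at the pairs, the operation is to delete the first character, then shift every letter 8 places forward in the alphabet (wrapping around).
Starting from "wyiwaoig": after the first operation, "yiwaoig"; after the second, "gqeiwqo".
(Check on "auxgzkpfi": → "uxgzkpfi" → "cfohsxnq" ✓)

gqeiwqo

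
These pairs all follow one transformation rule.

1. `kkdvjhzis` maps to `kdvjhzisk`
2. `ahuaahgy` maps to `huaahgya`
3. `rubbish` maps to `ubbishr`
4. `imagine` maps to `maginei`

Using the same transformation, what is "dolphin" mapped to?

The rule is to move the first character to the end.
"dolphin" → "olphind".

olphind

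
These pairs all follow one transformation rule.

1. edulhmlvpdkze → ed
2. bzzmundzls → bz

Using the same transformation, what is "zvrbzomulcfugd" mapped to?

zv

Looking at the pairs, the operation is to keep only the first 2 characters.
So "zvrbzomulcfugd" becomes "zv".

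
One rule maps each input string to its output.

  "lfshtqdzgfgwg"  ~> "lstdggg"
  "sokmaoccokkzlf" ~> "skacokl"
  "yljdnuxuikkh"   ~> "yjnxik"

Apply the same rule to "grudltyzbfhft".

The pattern: keep every other character starting from the first (positions 1st, 3rd, 5th, ...).
For "grudltyzbfhft" the result is "gulybht".

gulybht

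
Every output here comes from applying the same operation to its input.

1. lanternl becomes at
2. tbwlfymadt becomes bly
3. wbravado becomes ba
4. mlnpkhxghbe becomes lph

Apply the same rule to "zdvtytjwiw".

dtt

Each output is the input with this applied: keep every other character starting from the second (positions 2nd, 4th, 6th, ...), then delete the last 2 characters.
Doing the same to "zdvtytjwiw": "dtt".
(Check on "lanternl": → "atrl" → "at" ✓)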